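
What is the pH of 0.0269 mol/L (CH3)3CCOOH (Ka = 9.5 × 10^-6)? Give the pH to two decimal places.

(CH3)3CCOOH ⇌ (CH3)3CCOO- + H+
Ka = x²/(0.0269 − x) = 9.5 × 10^-6
Since Ka ≪ C₀, x ≈ √(Ka·C₀) = 5.06 × 10^-4 M.
(x/C₀ = 1.9% < 5%, so the approximation holds.)
pH = −log[H+] = −log(5.06 × 10^-4) = 3.30

pH = 3.30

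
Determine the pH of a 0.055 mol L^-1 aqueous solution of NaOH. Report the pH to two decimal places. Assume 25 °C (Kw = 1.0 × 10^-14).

pH = 12.74

NaOH is a strong base; [OH-] = 0.055 M.
pOH = -log(0.055) = 1.26
pH = 14.00 - 1.26 = 12.74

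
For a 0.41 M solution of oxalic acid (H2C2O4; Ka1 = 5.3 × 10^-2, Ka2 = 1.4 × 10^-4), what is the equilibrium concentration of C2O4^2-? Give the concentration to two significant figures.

First ionization gives [H+] ≈ [HC2O4-] = 1.23 × 10^-1 M.
Second step: Ka2 = [H+][C2O4^2-]/[HC2O4-] ≈ [C2O4^2-] (since [H+] ≈ [HC2O4-]).
So [C2O4^2-] ≈ Ka2.

1.4 × 10^-4 M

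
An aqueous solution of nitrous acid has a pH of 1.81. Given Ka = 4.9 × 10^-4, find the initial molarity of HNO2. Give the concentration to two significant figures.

[H+] = 10^(-1.81) = 1.55 × 10^-2 M = x
Ka = x²/(C₀ − x) ⇒ C₀ = x + x²/Ka
C₀ = 1.55 × 10^-2 + (1.55 × 10^-2)²/(4.9 × 10^-4) = 5.06 × 10^-1 M

C₀ = 5.1 × 10^-1 M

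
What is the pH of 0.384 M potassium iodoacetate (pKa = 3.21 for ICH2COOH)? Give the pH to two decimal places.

ICH2COO- is the conjugate base of the weak acid ICH2COOH.
Ka = 10^(−3.21) = 6.17 × 10^-4
Kb = Kw/Ka = 1.0×10^-14 / 6.17 × 10^-4 = 1.62 × 10^-11
From the ICE table, Kb = x²/(0.384 − x) = 1.62 × 10^-11.
Since Kb ≪ C₀, x ≈ √(Kb·C₀) = 2.49 × 10^-6 M.
pOH = −log(2.49 × 10^-6) = 5.60; pH = 14.00 − 5.60 = 8.40

pH = 8.40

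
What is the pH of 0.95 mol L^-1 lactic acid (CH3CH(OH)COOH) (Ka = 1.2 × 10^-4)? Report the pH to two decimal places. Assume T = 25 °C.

CH3CH(OH)COOH ⇌ CH3CH(OH)COO- + H+
Let x = [H+] at equilibrium. Ka = x²/(0.95 − x).
Assume x ≪ 0.95: x ≈ √(1.2 × 10^-4 × 0.95) = 1.07 × 10^-2 M
(x/C₀ = 1.1% < 5%, so the approximation holds.)
pH = −log(1.07 × 10^-2) = 1.97

pH = 1.97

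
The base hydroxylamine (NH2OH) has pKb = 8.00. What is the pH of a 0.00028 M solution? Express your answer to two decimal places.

NH2OH + H2O ⇌ NH3OH+ + OH-
Kb = 10^(−8.00) = 1.00 × 10^-8
Kb = x²/(0.00028 − x) = 1.00 × 10^-8
Neglecting x in the denominator: x = √(1.00 × 10^-8 × 0.00028) = 1.67 × 10^-6 M
(x/C₀ = 0.6% < 5%, so the approximation holds.)
pOH = −log(1.67 × 10^-6) = 5.78; pH = 14.00 − 5.78 = 8.22

pH = 8.22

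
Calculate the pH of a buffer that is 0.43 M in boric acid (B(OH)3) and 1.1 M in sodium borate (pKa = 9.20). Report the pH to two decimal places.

pH = pKa + log([A⁻]/[HA]) = 9.20 + log(1.1/0.43)
pH = 9.20 + (+0.408) = 9.61

pH = 9.61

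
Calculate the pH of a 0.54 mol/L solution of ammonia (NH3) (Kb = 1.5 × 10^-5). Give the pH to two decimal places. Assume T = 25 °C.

NH3 + H2O ⇌ NH4+ + OH-
Kb = x²/(0.54 − x) = 1.5 × 10^-5
Assume x ≪ 0.54: x ≈ √(1.5 × 10^-5 × 0.54) = 2.85 × 10^-3 M
Check: 0.53% ionized — well under 5%, approximation valid.
pOH = −log(2.85 × 10^-3) = 2.55; pH = 14.00 − 2.55 = 11.45

pH = 11.45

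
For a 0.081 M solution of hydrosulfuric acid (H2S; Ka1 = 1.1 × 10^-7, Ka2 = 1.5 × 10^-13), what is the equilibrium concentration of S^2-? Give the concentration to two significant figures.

1.5 × 10^-13 M

First ionization gives [H+] ≈ [HS-] = 9.44 × 10^-5 M.
Second step: Ka2 = [H+][S^2-]/[HS-] ≈ [S^2-] (since [H+] ≈ [HS-]).
So [S^2-] ≈ Ka2.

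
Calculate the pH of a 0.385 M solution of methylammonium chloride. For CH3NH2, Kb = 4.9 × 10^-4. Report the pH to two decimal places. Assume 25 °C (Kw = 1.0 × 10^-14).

CH3NH3+ is the conjugate acid of the weak base CH3NH2.
Ka = Kw/Kb = 1.0×10^-14 / 4.9 × 10^-4 = 2.04 × 10^-11
From the ICE table, Ka = [H+]²/(0.385 − [H+]) = 2.04 × 10^-11.
Neglecting [H+] in the denominator: [H+] = √(2.04 × 10^-11 × 0.385) = 2.80 × 10^-6 M
([H+]/C₀ = 0.00073% < 5%, so the approximation holds.)
pH = −log[H+] = −log(2.80 × 10^-6) = 5.55

pH = 5.55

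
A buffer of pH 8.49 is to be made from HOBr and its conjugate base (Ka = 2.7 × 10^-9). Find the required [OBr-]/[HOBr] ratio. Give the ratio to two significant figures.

ratio = 0.83

pKa = -log(2.7 × 10^-9) = 8.569
pH = pKa + log(r) ⇒ log(r) = 8.49 − 8.569 = -0.079
r = [OBr-]/[HOBr] = 10^(-0.079) = 0.834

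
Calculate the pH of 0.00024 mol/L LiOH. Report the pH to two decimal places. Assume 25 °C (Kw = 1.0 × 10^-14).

LiOH is a strong base; [OH-] = 0.00024 M.
pOH = -log(0.00024) = 3.62
pH = 14.00 - 3.62 = 10.38

pH = 10.38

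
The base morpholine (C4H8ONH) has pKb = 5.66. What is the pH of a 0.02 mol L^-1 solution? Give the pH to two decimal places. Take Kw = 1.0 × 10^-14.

C4H8ONH + H2O ⇌ C4H8ONH2+ + OH-
Kb = 10^(−5.66) = 2.19 × 10^-6
From the ICE table, Kb = x²/(0.02 − x) = 2.19 × 10^-6.
Assume x ≪ 0.02: x ≈ √(2.19 × 10^-6 × 0.02) = 2.09 × 10^-4 M
pOH = −log(2.09 × 10^-4) = 3.68; pH = 14.00 − 3.68 = 10.32

pH = 10.32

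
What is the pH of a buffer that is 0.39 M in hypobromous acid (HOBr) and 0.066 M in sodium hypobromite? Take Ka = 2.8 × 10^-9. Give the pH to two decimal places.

pH = 7.78

pKa = −log(2.8 × 10^-9) = 8.553
Using pH = pKa + log([base]/[acid]) with [base]/[acid] = 0.066/0.39:
pH = 8.553 + (-0.772) = 7.78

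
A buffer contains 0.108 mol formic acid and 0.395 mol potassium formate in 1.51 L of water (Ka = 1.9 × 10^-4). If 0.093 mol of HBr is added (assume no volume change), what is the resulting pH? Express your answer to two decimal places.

pH = 3.90

After neutralization: n(HCOOH) = 0.201 mol, n(HCOO-) = 0.302 mol.
pKa = −log(1.9 × 10^-4) = 3.721
pH = pKa + log([A⁻]/[HA]) = 3.721 + log(0.302/0.201) = 3.721 +0.177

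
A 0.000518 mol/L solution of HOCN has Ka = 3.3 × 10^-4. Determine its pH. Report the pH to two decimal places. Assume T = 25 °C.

HOCN ⇌ OCN- + H+
Ka = [H+]²/(0.000518 − [H+]) = 3.3 × 10^-4
[H+] is not negligible relative to C₀; solve [H+]² + 0.00033·[H+] − 1.71e-07 = 0.
[H+] = (−Ka + √(Ka² + 4·Ka·C₀))/2 = 2.80 × 10^-4 M
pH = −log(2.80 × 10^-4) = 3.55

pH = 3.55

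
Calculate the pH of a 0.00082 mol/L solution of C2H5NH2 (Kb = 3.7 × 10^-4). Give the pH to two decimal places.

C2H5NH2 + H2O ⇌ C2H5NH3+ + OH-
From the ICE table, Kb = [OH-]²/(0.00082 − [OH-]) = 3.7 × 10^-4.
[OH-] is not negligible relative to C₀; solve [OH-]² + 0.00037·[OH-] − 3.03e-07 = 0.
[OH-] = [−0.00037 + √(0.00037² + 1.21e-06)]/2 = 3.96 × 10^-4 M
pOH = 3.40, so pH = 14.00 − pOH = 10.60

pH = 10.60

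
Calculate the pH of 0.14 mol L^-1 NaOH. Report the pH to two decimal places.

NaOH is a strong base; [OH-] = 0.14 M.
pOH = -log(0.14) = 0.85
pH = 14.00 - 0.85 = 13.15

pH = 13.15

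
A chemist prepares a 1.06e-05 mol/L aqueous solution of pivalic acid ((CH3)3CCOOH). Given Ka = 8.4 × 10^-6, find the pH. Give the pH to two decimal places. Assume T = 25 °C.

pH = 5.21

(CH3)3CCOOH ⇌ (CH3)3CCOO- + H+
From the ICE table, Ka = x²/(1.06e-05 − x) = 8.4 × 10^-6.
x is not negligible relative to C₀; solve x² + 8.4e-06·x − 8.9e-11 = 0.
x = (−Ka + √(Ka² + 4·Ka·C₀))/2 = 6.13 × 10^-6 M
pH = −log[H+] = −log(6.13 × 10^-6) = 5.21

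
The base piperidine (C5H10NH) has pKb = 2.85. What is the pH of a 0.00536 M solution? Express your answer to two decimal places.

pH = 11.33

C5H10NH + H2O ⇌ C5H10NH2+ + OH-
Kb = 10^(−2.85) = 1.41 × 10^-3
From the ICE table, Kb = x²/(0.00536 − x) = 1.41 × 10^-3.
Here C₀/Kb ≈ 3.8, so the small-x approximation fails. Use the quadratic:
x = [−0.00141 + √(0.00141² + 3.02e-05)]/2 = 2.13 × 10^-3 M
pOH = 2.67, so pH = 14.00 − pOH = 11.33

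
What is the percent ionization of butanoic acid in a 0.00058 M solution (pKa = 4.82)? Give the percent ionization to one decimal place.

CH3(CH2)2COOH ⇌ CH3(CH2)2COO- + H+; let x = [H+] at equilibrium.
Ka = 10^(−4.82) = 1.51 × 10^-5
Solve x² + 1.51e-05x − 8.76e-09 = 0 → x = 8.63 × 10^-5 M
% ionization = x/C₀ × 100% = 8.63 × 10^-5/0.00058 × 100% = 14.9%

14.9%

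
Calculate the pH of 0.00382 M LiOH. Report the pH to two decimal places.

pH = 11.58

LiOH is a strong base; [OH-] = 0.00382 M.
pOH = -log(0.00382) = 2.42
pH = 14.00 - 2.42 = 11.58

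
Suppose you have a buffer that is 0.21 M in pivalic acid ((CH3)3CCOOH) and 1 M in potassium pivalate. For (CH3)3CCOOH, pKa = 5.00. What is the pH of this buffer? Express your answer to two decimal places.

pH = 5.68

pH = pKa + log([A⁻]/[HA]) = 5.00 + log(1/0.21)
pH = 5.00 + (+0.678) = 5.68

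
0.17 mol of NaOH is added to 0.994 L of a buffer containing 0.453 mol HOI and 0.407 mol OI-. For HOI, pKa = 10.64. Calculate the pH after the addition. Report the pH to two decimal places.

After neutralization: n(HOI) = 0.283 mol, n(OI-) = 0.577 mol.
pH = pKa + log(n_OI-/n_HOI) = 10.64 + log(0.577/0.283) = 10.64 + (+0.309)

pH = 10.95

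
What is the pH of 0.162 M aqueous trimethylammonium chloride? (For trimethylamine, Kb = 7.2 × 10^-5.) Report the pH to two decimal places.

(CH3)3NH+ is the conjugate acid of the weak base (CH3)3N.
Ka = Kw/Kb = 1.0×10^-14 / 7.2 × 10^-5 = 1.39 × 10^-10
From the ICE table, Ka = x²/(0.162 − x) = 1.39 × 10^-10.
Since Ka ≪ C₀, x ≈ √(Ka·C₀) = 4.75 × 10^-6 M.
Check: 0.0029% ionized — well under 5%, approximation valid.
pH = −log[H+] = −log(4.75 × 10^-6) = 5.32

pH = 5.32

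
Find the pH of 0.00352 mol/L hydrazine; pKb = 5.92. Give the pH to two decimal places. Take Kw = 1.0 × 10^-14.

pH = 9.81

N2H4 + H2O ⇌ N2H5+ + OH-
Kb = 10^(−5.92) = 1.20 × 10^-6
From the ICE table, Kb = x²/(0.00352 − x) = 1.20 × 10^-6.
Assume x ≪ 0.00352: x ≈ √(1.20 × 10^-6 × 0.00352) = 6.50 × 10^-5 M
(x/C₀ = 1.8% < 5%, so the approximation holds.)
pOH = −log(6.50 × 10^-5) = 4.19; pH = 14.00 − 4.19 = 9.81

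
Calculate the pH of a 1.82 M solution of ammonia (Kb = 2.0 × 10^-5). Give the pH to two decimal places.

pH = 11.78

NH3 + H2O ⇌ NH4+ + OH-
From the ICE table, Kb = [OH-]²/(1.82 − [OH-]) = 2.0 × 10^-5.
Assume [OH-] ≪ 1.82: [OH-] ≈ √(2.0 × 10^-5 × 1.82) = 6.03 × 10^-3 M
Check: 0.33% ionized — well under 5%, approximation valid.
pOH = −log(6.03 × 10^-3) = 2.22; pH = 14.00 − 2.22 = 11.78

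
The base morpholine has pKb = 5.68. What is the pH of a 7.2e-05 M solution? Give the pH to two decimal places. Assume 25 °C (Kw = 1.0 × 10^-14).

pH = 9.05

C4H8ONH + H2O ⇌ C4H8ONH2+ + OH-
Kb = 10^(−5.68) = 2.09 × 10^-6
Kb = x²/(7.2e-05 − x) = 2.09 × 10^-6
x is not negligible relative to C₀; solve x² + 2.09e-06·x − 1.5e-10 = 0.
x = (−Kb + √(Kb² + 4·Kb·C₀))/2 = 1.13 × 10^-5 M
pOH = −log(1.13 × 10^-5) = 4.95; pH = 14.00 − 4.95 = 9.05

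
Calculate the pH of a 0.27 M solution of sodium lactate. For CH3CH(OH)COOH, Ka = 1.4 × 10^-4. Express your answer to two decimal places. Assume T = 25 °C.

pH = 8.64

CH3CH(OH)COO- is the conjugate base of the weak acid CH3CH(OH)COOH.
Kb = Kw/Ka = 1.0×10^-14 / 1.4 × 10^-4 = 7.14 × 10^-11
From the ICE table, Kb = [OH-]²/(0.27 − [OH-]) = 7.14 × 10^-11.
Neglecting [OH-] in the denominator: [OH-] = √(7.14 × 10^-11 × 0.27) = 4.39 × 10^-6 M
pOH = −log(4.39 × 10^-6) = 5.36; pH = 14.00 − 5.36 = 8.64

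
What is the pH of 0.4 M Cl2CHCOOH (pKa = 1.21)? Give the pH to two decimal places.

pH = 0.89

Cl2CHCOOH ⇌ Cl2CHCOO- + H+
Ka = 10^(−1.21) = 6.17 × 10^-2
Ka = x²/(0.4 − x) = 6.17 × 10^-2
Here C₀/Ka ≈ 6.48, so the small-x approximation fails. Use the quadratic:
x = [−0.0617 + √(0.0617² + 0.0987)]/2 = 1.29 × 10^-1 M
pH = −log(1.29 × 10^-1) = 0.89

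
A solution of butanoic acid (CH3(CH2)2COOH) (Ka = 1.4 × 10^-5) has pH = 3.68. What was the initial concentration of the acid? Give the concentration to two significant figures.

C₀ = 3.3 × 10^-3 M

[H+] = 10^(-3.68) = 2.09 × 10^-4 M = x
Ka = x²/(C₀ − x) ⇒ C₀ = x + x²/Ka
C₀ = 2.09 × 10^-4 + (2.09 × 10^-4)²/(1.4 × 10^-5) = 3.33 × 10^-3 M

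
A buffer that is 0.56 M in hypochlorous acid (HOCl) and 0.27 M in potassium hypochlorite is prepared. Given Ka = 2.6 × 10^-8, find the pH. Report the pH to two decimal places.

pKa = −log(2.6 × 10^-8) = 7.585
pH = pKa + log([A⁻]/[HA]) = 7.585 + log(0.27/0.56)
pH = 7.585 + (-0.317) = 7.27

pH = 7.27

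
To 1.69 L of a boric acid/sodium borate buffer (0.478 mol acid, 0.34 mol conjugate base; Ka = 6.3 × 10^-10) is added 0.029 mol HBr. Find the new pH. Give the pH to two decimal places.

After neutralization: n(B(OH)3) = 0.507 mol, n(B(OH)4-) = 0.311 mol.
pKa = −log(6.3 × 10^-10) = 9.201
Henderson–Hasselbalch with mole ratio 0.311/0.507: pH = 9.201 + (-0.212)

pH = 8.99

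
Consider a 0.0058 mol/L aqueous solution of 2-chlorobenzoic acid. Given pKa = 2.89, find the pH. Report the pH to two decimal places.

ClC6H4COOH ⇌ ClC6H4COO- + H+
Ka = 10^(−2.89) = 1.29 × 10^-3
Ka = [H+]²/(0.0058 − [H+]) = 1.29 × 10^-3
The 5% rule fails; solving [H+]² + Ka·[H+] − Ka·C₀ = 0 exactly:
[H+] = [−0.00129 + √(0.00129² + 2.99e-05)]/2 = 2.17 × 10^-3 M
pH = −log(2.17 × 10^-3) = 2.66

pH = 2.66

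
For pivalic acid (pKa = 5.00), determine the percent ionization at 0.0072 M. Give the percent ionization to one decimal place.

(CH3)3CCOOH ⇌ (CH3)3CCOO- + H+; let x = [H+] at equilibrium.
Ka = 10^(−5.00) = 1.00 × 10^-5
x ≈ √(Ka·C₀) = √(1.00 × 10^-5 × 0.0072) = 2.68 × 10^-4 M
Fraction ionized = 2.68 × 10^-4 / 0.0072 = 0.0372 → 3.7%

3.7%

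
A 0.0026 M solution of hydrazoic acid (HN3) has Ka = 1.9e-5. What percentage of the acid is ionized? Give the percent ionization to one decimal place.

8.2%

HN3 ⇌ N3- + H+; let x = [H+] at equilibrium.
Ka = x²/(C₀ − x); solving the quadratic gives x = 2.13 × 10^-4 M.
% ionization = x/C₀ × 100% = 2.13 × 10^-4/0.0026 × 100% = 8.2%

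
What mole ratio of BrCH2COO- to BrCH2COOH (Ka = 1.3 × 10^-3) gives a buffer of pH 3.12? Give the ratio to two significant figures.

ratio = 1.7

pKa = -log(1.3 × 10^-3) = 2.886
pH = pKa + log(r) ⇒ log(r) = 3.12 − 2.886 = +0.234
r = [BrCH2COO-]/[BrCH2COOH] = 10^(+0.234) = 1.71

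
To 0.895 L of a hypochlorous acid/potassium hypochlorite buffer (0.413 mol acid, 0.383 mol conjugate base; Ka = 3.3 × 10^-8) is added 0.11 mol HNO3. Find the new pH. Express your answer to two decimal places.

pH = 7.20

Added H+ converts OCl- to HOCl: HOCl → 0.523 mol, OCl- → 0.273 mol.
pKa = −log(3.3 × 10^-8) = 7.481
pH = pKa + log(n_OCl-/n_HOCl) = 7.481 + log(0.273/0.523) = 7.481 + (-0.282)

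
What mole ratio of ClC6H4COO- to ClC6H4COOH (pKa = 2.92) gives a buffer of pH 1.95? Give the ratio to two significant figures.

ratio = 0.11

pH = pKa + log(r) ⇒ log(r) = 1.95 − 2.92 = -0.97
r = [ClC6H4COO-]/[ClC6H4COOH] = 10^(-0.97) = 0.107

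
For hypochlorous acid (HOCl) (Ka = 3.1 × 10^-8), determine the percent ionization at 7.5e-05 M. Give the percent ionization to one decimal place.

2.0%

HOCl ⇌ OCl- + H+; let x = [H+] at equilibrium.
x ≈ √(Ka·C₀) = √(3.1 × 10^-8 × 7.5e-05) = 1.52 × 10^-6 M
Fraction ionized = 1.52 × 10^-6 / 7.5e-05 = 0.0203 → 2.0%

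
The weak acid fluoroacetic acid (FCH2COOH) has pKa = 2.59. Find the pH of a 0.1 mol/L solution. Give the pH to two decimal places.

pH = 1.83

FCH2COOH ⇌ FCH2COO- + H+
Ka = 10^(−2.59) = 2.57 × 10^-3
From the ICE table, Ka = x²/(0.1 − x) = 2.57 × 10^-3.
The 5% rule fails; solving x² + Ka·x − Ka·C₀ = 0 exactly:
x = [−0.00257 + √(0.00257² + 0.00103)]/2 = 1.48 × 10^-2 M
pH = −log(1.48 × 10^-2) = 1.83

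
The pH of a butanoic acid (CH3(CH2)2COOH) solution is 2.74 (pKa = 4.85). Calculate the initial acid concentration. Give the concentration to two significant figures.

C₀ = 2.4 × 10^-1 M

[H+] = 10^(-2.74) = 1.82 × 10^-3 M = x
Ka = 10^(−4.85) = 1.41 × 10^-5
Ka = x²/(C₀ − x) ⇒ C₀ = x + x²/Ka
C₀ = 1.82 × 10^-3 + (1.82 × 10^-3)²/(1.41 × 10^-5) = 2.37 × 10^-1 M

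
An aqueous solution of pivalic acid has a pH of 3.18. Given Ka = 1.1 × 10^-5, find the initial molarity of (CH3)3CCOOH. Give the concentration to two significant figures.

[H+] = 10^(-3.18) = 6.61 × 10^-4 M = x
Ka = x²/(C₀ − x) ⇒ C₀ = x + x²/Ka
C₀ = 6.61 × 10^-4 + (6.61 × 10^-4)²/(1.1 × 10^-5) = 4.04 × 10^-2 M

C₀ = 4.0 × 10^-2 M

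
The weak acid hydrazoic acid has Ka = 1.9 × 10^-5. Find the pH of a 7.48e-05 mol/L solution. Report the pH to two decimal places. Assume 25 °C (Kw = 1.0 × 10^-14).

HN3 ⇌ N3- + H+
Ka = x²/(7.48e-05 − x) = 1.9 × 10^-5
x is not negligible relative to C₀; solve x² + 1.9e-05·x − 1.42e-09 = 0.
x = [−1.9e-05 + √(1.9e-05² + 5.68e-09)]/2 = 2.94 × 10^-5 M
pH = −log(2.94 × 10^-5) = 4.53

pH = 4.53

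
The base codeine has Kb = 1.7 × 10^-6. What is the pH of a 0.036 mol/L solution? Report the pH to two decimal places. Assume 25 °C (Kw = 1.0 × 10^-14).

C18H21NO3 + H2O ⇌ C18H22NO3+ + OH-
Kb = x²/(0.036 − x) = 1.7 × 10^-6
Assume x ≪ 0.036: x ≈ √(1.7 × 10^-6 × 0.036) = 2.47 × 10^-4 M
Check: 0.69% ionized — well under 5%, approximation valid.
pOH = −log(2.47 × 10^-4) = 3.61; pH = 14.00 − 3.61 = 10.39

pH = 10.39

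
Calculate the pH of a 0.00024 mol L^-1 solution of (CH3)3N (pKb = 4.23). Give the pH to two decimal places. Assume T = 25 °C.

pH = 9.97

(CH3)3N + H2O ⇌ (CH3)3NH+ + OH-
Kb = 10^(−4.23) = 5.89 × 10^-5
From the ICE table, Kb = [OH-]²/(0.00024 − [OH-]) = 5.89 × 10^-5.
The 5% rule fails; solving [OH-]² + Kb·[OH-] − Kb·C₀ = 0 exactly:
[OH-] = (−Kb + √(Kb² + 4·Kb·C₀))/2 = 9.30 × 10^-5 M
pOH = −log(9.30 × 10^-5) = 4.03; pH = 14.00 − 4.03 = 9.97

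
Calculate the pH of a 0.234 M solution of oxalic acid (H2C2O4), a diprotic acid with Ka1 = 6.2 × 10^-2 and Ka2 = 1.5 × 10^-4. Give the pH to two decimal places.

Ka1 ≫ Ka2, so treat the first dissociation as the only significant source of H+.
Ka1 = x²/(0.234 − x) = 6.2 × 10^-2
Solving the quadratic: x = (−Ka1 + √(Ka1² + 4·Ka1·C₀))/2 = 9.34 × 10^-2 M
pH = −log(9.34 × 10^-2) = 1.03

pH = 1.03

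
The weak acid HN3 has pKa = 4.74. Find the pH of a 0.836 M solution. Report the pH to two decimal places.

pH = 2.41

HN3 ⇌ N3- + H+
Ka = 10^(−4.74) = 1.82 × 10^-5
Ka = x²/(0.836 − x) = 1.82 × 10^-5
Neglecting x in the denominator: x = √(1.82 × 10^-5 × 0.836) = 3.90 × 10^-3 M
(x/C₀ = 0.47% < 5%, so the approximation holds.)
pH = −log[H+] = −log(3.90 × 10^-3) = 2.41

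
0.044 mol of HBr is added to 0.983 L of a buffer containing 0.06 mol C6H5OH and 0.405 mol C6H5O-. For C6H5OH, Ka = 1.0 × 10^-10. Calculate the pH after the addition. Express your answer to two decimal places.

pH = 10.54

After neutralization: n(C6H5OH) = 0.104 mol, n(C6H5O-) = 0.361 mol.
pKa = −log(1.0 × 10^-10) = 10.000
Henderson–Hasselbalch with mole ratio 0.361/0.104: pH = 10.000 + (+0.540)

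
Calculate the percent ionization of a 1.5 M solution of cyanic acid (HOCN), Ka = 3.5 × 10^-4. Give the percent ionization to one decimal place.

1.5%

HOCN ⇌ OCN- + H+; let x = [H+] at equilibrium.
x ≈ √(Ka·C₀) = √(3.5 × 10^-4 × 1.5) = 2.29 × 10^-2 M
Fraction ionized = 2.29 × 10^-2 / 1.5 = 0.0153 → 1.5%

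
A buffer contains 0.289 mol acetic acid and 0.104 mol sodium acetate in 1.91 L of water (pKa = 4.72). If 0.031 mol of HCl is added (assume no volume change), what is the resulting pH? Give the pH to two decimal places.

Added H+ converts CH3COO- to CH3COOH: CH3COOH → 0.32 mol, CH3COO- → 0.073 mol.
pH = pKa + log(n_CH3COO-/n_CH3COOH) = 4.72 + log(0.073/0.32) = 4.72 + (-0.642)

pH = 4.08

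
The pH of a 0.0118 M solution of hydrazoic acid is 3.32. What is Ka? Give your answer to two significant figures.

Ka = 2.0 × 10^-5

[H+] = 10^(-3.32) = 4.79 × 10^-4 M
At equilibrium [HA] = 0.0118 − 4.79 × 10^-4 = 1.13 × 10^-2 M
Ka = [H+][A-]/[HA] = (4.79 × 10^-4)² / 1.13 × 10^-2 = 2.0 × 10^-5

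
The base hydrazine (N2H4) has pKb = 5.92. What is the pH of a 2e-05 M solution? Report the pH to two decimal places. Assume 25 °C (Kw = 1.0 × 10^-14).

N2H4 + H2O ⇌ N2H5+ + OH-
Kb = 10^(−5.92) = 1.20 × 10^-6
From the ICE table, Kb = [OH-]²/(2e-05 − [OH-]) = 1.20 × 10^-6.
[OH-] is not negligible relative to C₀; solve [OH-]² + 1.2e-06·[OH-] − 2.4e-11 = 0.
[OH-] = [−1.2e-06 + √(1.2e-06² + 9.6e-11)]/2 = 4.34 × 10^-6 M
pOH = 5.36, so pH = 14.00 − pOH = 8.64

pH = 8.64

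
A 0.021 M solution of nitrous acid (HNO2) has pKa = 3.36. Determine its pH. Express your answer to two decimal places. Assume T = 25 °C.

HNO2 ⇌ NO2- + H+
Ka = 10^(−3.36) = 4.37 × 10^-4
Ka = [H+]²/(0.021 − [H+]) = 4.37 × 10^-4
Here C₀/Ka ≈ 48.1, so the small-[H+] approximation fails. Use the quadratic:
[H+] = [−0.000437 + √(0.000437² + 3.67e-05)]/2 = 2.82 × 10^-3 M
pH = −log[H+] = −log(2.82 × 10^-3) = 2.55

pH = 2.55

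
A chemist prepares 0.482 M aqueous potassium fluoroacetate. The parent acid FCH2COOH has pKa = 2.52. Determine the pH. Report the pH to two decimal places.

FCH2COO- is the conjugate base of the weak acid FCH2COOH.
Ka = 10^(−2.52) = 3.02 × 10^-3
Kb = Kw/Ka = 1.0×10^-14 / 3.02 × 10^-3 = 3.31 × 10^-12
Kb = x²/(0.482 − x) = 3.31 × 10^-12
Assume x ≪ 0.482: x ≈ √(3.31 × 10^-12 × 0.482) = 1.26 × 10^-6 M
(x/C₀ = 0.00026% < 5%, so the approximation holds.)
pOH = −log(1.26 × 10^-6) = 5.90; pH = 14.00 − 5.90 = 8.10

pH = 8.10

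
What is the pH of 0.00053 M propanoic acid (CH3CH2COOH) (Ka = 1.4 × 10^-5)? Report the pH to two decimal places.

CH3CH2COOH ⇌ CH3CH2COO- + H+
From the ICE table, Ka = x²/(0.00053 − x) = 1.4 × 10^-5.
Here C₀/Ka ≈ 37.9, so the small-x approximation fails. Use the quadratic:
x = [−1.4e-05 + √(1.4e-05² + 2.97e-08)]/2 = 7.94 × 10^-5 M
pH = −log(7.94 × 10^-5) = 4.10

pH = 4.10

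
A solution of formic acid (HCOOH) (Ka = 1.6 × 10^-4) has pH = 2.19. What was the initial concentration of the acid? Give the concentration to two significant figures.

C₀ = 2.7 × 10^-1 M

[H+] = 10^(-2.19) = 6.46 × 10^-3 M = x
Ka = x²/(C₀ − x) ⇒ C₀ = x + x²/Ka
C₀ = 6.46 × 10^-3 + (6.46 × 10^-3)²/(1.6 × 10^-4) = 2.67 × 10^-1 M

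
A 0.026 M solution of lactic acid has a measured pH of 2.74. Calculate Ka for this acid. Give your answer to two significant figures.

Ka = 1.4 × 10^-4

[H+] = 10^(-2.74) = 1.82 × 10^-3 M
At equilibrium [HA] = 0.026 − 1.82 × 10^-3 = 2.42 × 10^-2 M
Ka = [H+][A-]/[HA] = (1.82 × 10^-3)² / 2.42 × 10^-2 = 1.4 × 10^-4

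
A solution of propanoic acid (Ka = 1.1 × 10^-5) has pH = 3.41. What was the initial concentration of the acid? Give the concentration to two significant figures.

C₀ = 1.4 × 10^-2 M

[H+] = 10^(-3.41) = 3.89 × 10^-4 M = x
Ka = x²/(C₀ − x) ⇒ C₀ = x + x²/Ka
C₀ = 3.89 × 10^-4 + (3.89 × 10^-4)²/(1.1 × 10^-5) = 1.41 × 10^-2 M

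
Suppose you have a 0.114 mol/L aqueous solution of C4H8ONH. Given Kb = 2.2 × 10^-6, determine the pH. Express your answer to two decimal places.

C4H8ONH + H2O ⇌ C4H8ONH2+ + OH-
Let x = [OH-] at equilibrium. Kb = x²/(0.114 − x).
Since Kb ≪ C₀, x ≈ √(Kb·C₀) = 5.01 × 10^-4 M.
pOH = −log(5.01 × 10^-4) = 3.30; pH = 14.00 − 3.30 = 10.70

pH = 10.70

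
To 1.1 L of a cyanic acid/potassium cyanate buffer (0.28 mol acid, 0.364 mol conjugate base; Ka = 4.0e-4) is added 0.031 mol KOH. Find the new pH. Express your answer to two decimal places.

OH- converts HOCN to OCN-: HOCN → 0.249 mol, OCN- → 0.395 mol.
pKa = −log(4.0 × 10^-4) = 3.398
pH = pKa + log([A⁻]/[HA]) = 3.398 + log(0.395/0.249) = 3.398 +0.200

pH = 3.60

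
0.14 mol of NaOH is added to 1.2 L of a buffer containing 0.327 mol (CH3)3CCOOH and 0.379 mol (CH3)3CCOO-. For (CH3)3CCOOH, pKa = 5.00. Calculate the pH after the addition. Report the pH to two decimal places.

OH- converts (CH3)3CCOOH to (CH3)3CCOO-: (CH3)3CCOOH → 0.187 mol, (CH3)3CCOO- → 0.519 mol.
pH = pKa + log([A⁻]/[HA]) = 5.00 + log(0.519/0.187) = 5.00 +0.443

pH = 5.44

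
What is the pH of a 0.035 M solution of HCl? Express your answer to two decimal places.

HCl is a strong acid and dissociates completely, so [H+] = 0.035 M.
pH = -log(0.035) = 1.46

pH = 1.46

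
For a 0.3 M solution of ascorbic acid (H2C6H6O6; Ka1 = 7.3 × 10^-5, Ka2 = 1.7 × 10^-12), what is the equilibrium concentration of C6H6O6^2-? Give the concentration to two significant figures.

First ionization gives [H+] ≈ [HC6H6O6-] = 4.68 × 10^-3 M.
Second step: Ka2 = [H+][C6H6O6^2-]/[HC6H6O6-] ≈ [C6H6O6^2-] (since [H+] ≈ [HC6H6O6-]).
So [C6H6O6^2-] ≈ Ka2.

1.7 × 10^-12 M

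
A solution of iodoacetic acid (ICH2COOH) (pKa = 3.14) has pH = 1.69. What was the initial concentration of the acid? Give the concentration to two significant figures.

C₀ = 6.0 × 10^-1 M

[H+] = 10^(-1.69) = 2.04 × 10^-2 M = x
Ka = 10^(−3.14) = 7.24 × 10^-4
Ka = x²/(C₀ − x) ⇒ C₀ = x + x²/Ka
C₀ = 2.04 × 10^-2 + (2.04 × 10^-2)²/(7.24 × 10^-4) = 5.95 × 10^-1 M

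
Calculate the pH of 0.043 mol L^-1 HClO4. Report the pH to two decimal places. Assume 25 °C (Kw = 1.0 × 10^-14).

HClO4 is a strong acid and dissociates completely, so [H+] = 0.043 M.
pH = -log(0.043) = 1.37

pH = 1.37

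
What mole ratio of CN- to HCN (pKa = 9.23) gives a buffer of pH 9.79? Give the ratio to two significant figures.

pH = pKa + log(r) ⇒ log(r) = 9.79 − 9.23 = +0.56
r = [CN-]/[HCN] = 10^(+0.56) = 3.63

ratio = 3.6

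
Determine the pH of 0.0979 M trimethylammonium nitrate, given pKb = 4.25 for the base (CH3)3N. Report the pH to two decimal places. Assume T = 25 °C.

(CH3)3NH+ is the conjugate acid of the weak base (CH3)3N.
Kb = 10^(−4.25) = 5.62 × 10^-5
Ka = Kw/Kb = 1.0×10^-14 / 5.62 × 10^-5 = 1.78 × 10^-10
From the ICE table, Ka = [H+]²/(0.0979 − [H+]) = 1.78 × 10^-10.
Since Ka ≪ C₀, [H+] ≈ √(Ka·C₀) = 4.17 × 10^-6 M.
([H+]/C₀ = 0.0043% < 5%, so the approximation holds.)
pH = −log(4.17 × 10^-6) = 5.38

pH = 5.38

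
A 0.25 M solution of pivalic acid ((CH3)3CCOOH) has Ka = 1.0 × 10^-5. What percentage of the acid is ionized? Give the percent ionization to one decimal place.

0.6%

(CH3)3CCOOH ⇌ (CH3)3CCOO- + H+; let x = [H+] at equilibrium.
x ≈ √(Ka·C₀) = √(1.0 × 10^-5 × 0.25) = 1.58 × 10^-3 M
Fraction ionized = 1.58 × 10^-3 / 0.25 = 0.0063 → 0.6%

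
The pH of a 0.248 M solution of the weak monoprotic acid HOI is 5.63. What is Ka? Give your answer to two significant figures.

[H+] = 10^(-5.63) = 2.34 × 10^-6 M
At equilibrium [HA] = 0.248 − 2.34 × 10^-6 = 2.48 × 10^-1 M
Ka = [H+][A-]/[HA] = (2.34 × 10^-6)² / 2.48 × 10^-1 = 2.2 × 10^-11

Ka = 2.2 × 10^-11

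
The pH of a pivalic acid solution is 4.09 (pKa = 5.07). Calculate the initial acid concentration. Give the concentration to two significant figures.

[H+] = 10^(-4.09) = 8.13 × 10^-5 M = x
Ka = 10^(−5.07) = 8.51 × 10^-6
Ka = x²/(C₀ − x) ⇒ C₀ = x + x²/Ka
C₀ = 8.13 × 10^-5 + (8.13 × 10^-5)²/(8.51 × 10^-6) = 8.58 × 10^-4 M

C₀ = 8.6 × 10^-4 M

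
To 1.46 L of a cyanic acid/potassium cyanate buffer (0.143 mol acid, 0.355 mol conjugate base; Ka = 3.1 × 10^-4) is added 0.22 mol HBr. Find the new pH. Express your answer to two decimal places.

After neutralization: n(HOCN) = 0.363 mol, n(OCN-) = 0.135 mol.
pKa = −log(3.1 × 10^-4) = 3.509
Henderson–Hasselbalch with mole ratio 0.135/0.363: pH = 3.509 + (-0.430)

pH = 3.08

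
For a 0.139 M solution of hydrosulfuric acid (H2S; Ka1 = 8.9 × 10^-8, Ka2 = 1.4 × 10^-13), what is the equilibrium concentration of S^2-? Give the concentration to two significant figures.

1.4 × 10^-13 M

First ionization gives [H+] ≈ [HS-] = 1.11 × 10^-4 M.
Second step: Ka2 = [H+][S^2-]/[HS-] ≈ [S^2-] (since [H+] ≈ [HS-]).
So [S^2-] ≈ Ka2.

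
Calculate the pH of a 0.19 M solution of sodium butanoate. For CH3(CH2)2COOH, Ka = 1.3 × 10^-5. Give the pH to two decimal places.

pH = 9.08

CH3(CH2)2COO- is the conjugate base of the weak acid CH3(CH2)2COOH.
Kb = Kw/Ka = 1.0×10^-14 / 1.3 × 10^-5 = 7.69 × 10^-10
Kb = x²/(0.19 − x) = 7.69 × 10^-10
Neglecting x in the denominator: x = √(7.69 × 10^-10 × 0.19) = 1.21 × 10^-5 M
pOH = −log(1.21 × 10^-5) = 4.92; pH = 14.00 − 4.92 = 9.08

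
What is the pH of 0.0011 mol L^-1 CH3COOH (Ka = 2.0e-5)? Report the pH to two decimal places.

CH3COOH ⇌ CH3COO- + H+
Ka = x²/(0.0011 − x) = 2.0 × 10^-5
x is not negligible relative to C₀; solve x² + 2e-05·x − 2.2e-08 = 0.
x = [−2e-05 + √(2e-05² + 8.8e-08)]/2 = 1.39 × 10^-4 M
pH = −log(1.39 × 10^-4) = 3.86

pH = 3.86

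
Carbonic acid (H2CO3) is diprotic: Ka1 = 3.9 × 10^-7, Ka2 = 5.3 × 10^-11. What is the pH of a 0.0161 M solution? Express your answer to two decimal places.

pH = 4.10

Since Ka1 ≫ Ka2, the first ionization dominates [H+].
Ka1 = x²/(0.0161 − x) = 3.9 × 10^-7
x ≈ √(3.9 × 10^-7 × 0.0161) = 7.92 × 10^-5 M
pH = −log(7.92 × 10^-5) = 4.10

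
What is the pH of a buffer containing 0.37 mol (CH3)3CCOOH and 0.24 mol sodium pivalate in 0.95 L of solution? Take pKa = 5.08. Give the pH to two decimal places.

pH = 4.89

Using pH = pKa + log([base]/[acid]) with [base]/[acid] = 0.24/0.37:
pH = 5.08 + (-0.188) = 4.89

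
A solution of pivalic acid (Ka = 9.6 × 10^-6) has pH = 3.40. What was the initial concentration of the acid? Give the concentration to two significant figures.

[H+] = 10^(-3.40) = 3.98 × 10^-4 M = x
Ka = x²/(C₀ − x) ⇒ C₀ = x + x²/Ka
C₀ = 3.98 × 10^-4 + (3.98 × 10^-4)²/(9.6 × 10^-6) = 1.69 × 10^-2 M

C₀ = 1.7 × 10^-2 M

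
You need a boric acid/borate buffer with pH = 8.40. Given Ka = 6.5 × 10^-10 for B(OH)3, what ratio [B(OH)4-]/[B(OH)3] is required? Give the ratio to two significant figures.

ratio = 0.16

pKa = -log(6.5 × 10^-10) = 9.187
pH = pKa + log(r) ⇒ log(r) = 8.40 − 9.187 = -0.787
r = [B(OH)4-]/[B(OH)3] = 10^(-0.787) = 0.163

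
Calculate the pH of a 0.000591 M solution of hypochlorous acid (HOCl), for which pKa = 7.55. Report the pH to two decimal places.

pH = 5.39

HOCl ⇌ OCl- + H+
Ka = 10^(−7.55) = 2.82 × 10^-8
From the ICE table, Ka = x²/(0.000591 − x) = 2.82 × 10^-8.
Since Ka ≪ C₀, x ≈ √(Ka·C₀) = 4.08 × 10^-6 M.
pH = −log(4.08 × 10^-6) = 5.39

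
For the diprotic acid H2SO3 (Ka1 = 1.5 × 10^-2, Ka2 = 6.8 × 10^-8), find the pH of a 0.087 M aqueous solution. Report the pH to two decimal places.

Ka1 ≫ Ka2, so treat the first dissociation as the only significant source of H+.
Ka1 = x²/(0.087 − x) = 1.5 × 10^-2
Solving the quadratic: x = (−Ka1 + √(Ka1² + 4·Ka1·C₀))/2 = 2.94 × 10^-2 M
pH = −log(2.94 × 10^-2) = 1.53

pH = 1.53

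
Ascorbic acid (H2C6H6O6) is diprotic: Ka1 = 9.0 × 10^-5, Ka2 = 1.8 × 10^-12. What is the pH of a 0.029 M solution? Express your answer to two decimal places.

Since Ka1 ≫ Ka2, the first ionization dominates [H+].
Ka1 = x²/(0.029 − x) = 9.0 × 10^-5
Solving the quadratic: x = (−Ka1 + √(Ka1² + 4·Ka1·C₀))/2 = 1.57 × 10^-3 M
pH = −log(1.57 × 10^-3) = 2.80

pH = 2.80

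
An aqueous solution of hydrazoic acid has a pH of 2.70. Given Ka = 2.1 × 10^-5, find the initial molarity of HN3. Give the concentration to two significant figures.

C₀ = 1.9 × 10^-1 M

[H+] = 10^(-2.70) = 2.00 × 10^-3 M = x
Ka = x²/(C₀ − x) ⇒ C₀ = x + x²/Ka
C₀ = 2.00 × 10^-3 + (2.00 × 10^-3)²/(2.1 × 10^-5) = 1.92 × 10^-1 M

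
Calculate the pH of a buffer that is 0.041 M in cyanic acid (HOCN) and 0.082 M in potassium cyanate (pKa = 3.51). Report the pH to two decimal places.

Henderson–Hasselbalch: pH = pKa + log([OCN-]/[HOCN]) = 3.51 + log(0.082/0.041)
pH = 3.51 + (+0.301) = 3.81

pH = 3.81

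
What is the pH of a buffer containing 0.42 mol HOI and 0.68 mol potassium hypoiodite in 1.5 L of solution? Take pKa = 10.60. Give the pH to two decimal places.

pH = 10.81

Henderson–Hasselbalch: pH = pKa + log([OI-]/[HOI]) = 10.60 + log(0.68/0.42)
pH = 10.60 + (+0.209) = 10.81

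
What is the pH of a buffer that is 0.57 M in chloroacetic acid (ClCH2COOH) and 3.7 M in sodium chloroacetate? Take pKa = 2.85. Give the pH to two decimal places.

Henderson–Hasselbalch: pH = pKa + log([ClCH2COO-]/[ClCH2COOH]) = 2.85 + log(3.7/0.57)
pH = 2.85 + (+0.812) = 3.66

pH = 3.66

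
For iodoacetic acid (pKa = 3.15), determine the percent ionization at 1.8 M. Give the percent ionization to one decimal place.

ICH2COOH ⇌ ICH2COO- + H+; let x = [H+] at equilibrium.
Ka = 10^(−3.15) = 7.08 × 10^-4
x ≈ √(Ka·C₀) = √(7.08 × 10^-4 × 1.8) = 3.57 × 10^-2 M
Fraction ionized = 3.57 × 10^-2 / 1.8 = 0.0198 → 2.0%

2.0%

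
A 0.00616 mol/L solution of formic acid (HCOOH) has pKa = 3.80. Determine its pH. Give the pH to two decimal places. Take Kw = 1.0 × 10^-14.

HCOOH ⇌ HCOO- + H+
Ka = 10^(−3.80) = 1.58 × 10^-4
Ka = x²/(0.00616 − x) = 1.58 × 10^-4
x is not negligible relative to C₀; solve x² + 0.000158·x − 9.73e-07 = 0.
x = [−0.000158 + √(0.000158² + 3.89e-06)]/2 = 9.11 × 10^-4 M
pH = −log[H+] = −log(9.11 × 10^-4) = 3.04

pH = 3.04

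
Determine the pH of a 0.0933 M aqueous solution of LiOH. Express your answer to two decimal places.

LiOH is a strong base; [OH-] = 0.0933 M.
pOH = -log(0.0933) = 1.03
pH = 14.00 - 1.03 = 12.97

pH = 12.97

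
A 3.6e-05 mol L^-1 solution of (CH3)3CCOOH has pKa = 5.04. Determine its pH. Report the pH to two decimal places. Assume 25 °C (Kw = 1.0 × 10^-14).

pH = 4.85

(CH3)3CCOOH ⇌ (CH3)3CCOO- + H+
Ka = 10^(−5.04) = 9.12 × 10^-6
From the ICE table, Ka = [H+]²/(3.6e-05 − [H+]) = 9.12 × 10^-6.
Here C₀/Ka ≈ 3.95, so the small-[H+] approximation fails. Use the quadratic:
[H+] = [−9.12e-06 + √(9.12e-06² + 1.31e-09)]/2 = 1.41 × 10^-5 M
pH = −log[H+] = −log(1.41 × 10^-5) = 4.85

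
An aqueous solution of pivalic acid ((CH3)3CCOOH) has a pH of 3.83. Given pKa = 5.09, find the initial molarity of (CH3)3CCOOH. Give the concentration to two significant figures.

[H+] = 10^(-3.83) = 1.48 × 10^-4 M = x
Ka = 10^(−5.09) = 8.13 × 10^-6
Ka = x²/(C₀ − x) ⇒ C₀ = x + x²/Ka
C₀ = 1.48 × 10^-4 + (1.48 × 10^-4)²/(8.13 × 10^-6) = 2.84 × 10^-3 M

C₀ = 2.8 × 10^-3 M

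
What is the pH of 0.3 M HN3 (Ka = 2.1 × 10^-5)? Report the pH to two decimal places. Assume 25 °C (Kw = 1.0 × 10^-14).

pH = 2.60

HN3 ⇌ N3- + H+
From the ICE table, Ka = [H+]²/(0.3 − [H+]) = 2.1 × 10^-5.
Assume [H+] ≪ 0.3: [H+] ≈ √(2.1 × 10^-5 × 0.3) = 2.51 × 10^-3 M
pH = −log(2.51 × 10^-3) = 2.60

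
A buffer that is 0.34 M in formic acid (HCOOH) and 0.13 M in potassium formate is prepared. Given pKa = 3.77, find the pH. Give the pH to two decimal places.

pH = pKa + log([A⁻]/[HA]) = 3.77 + log(0.13/0.34)
pH = 3.77 + (-0.418) = 3.35

pH = 3.35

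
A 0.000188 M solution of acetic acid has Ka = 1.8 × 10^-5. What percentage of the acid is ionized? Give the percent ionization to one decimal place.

26.5%

CH3COOH ⇌ CH3COO- + H+; let x = [H+] at equilibrium.
Ka = x²/(C₀ − x); solving the quadratic gives x = 4.99 × 10^-5 M.
% ionization = x/C₀ × 100% = 4.99 × 10^-5/0.000188 × 100% = 26.5%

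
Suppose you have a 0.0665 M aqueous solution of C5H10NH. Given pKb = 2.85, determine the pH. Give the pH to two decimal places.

C5H10NH + H2O ⇌ C5H10NH2+ + OH-
Kb = 10^(−2.85) = 1.41 × 10^-3
From the ICE table, Kb = [OH-]²/(0.0665 − [OH-]) = 1.41 × 10^-3.
The 5% rule fails; solving [OH-]² + Kb·[OH-] − Kb·C₀ = 0 exactly:
[OH-] = (−Kb + √(Kb² + 4·Kb·C₀))/2 = 9.00 × 10^-3 M
pOH = 2.05, so pH = 14.00 − pOH = 11.95

pH = 11.95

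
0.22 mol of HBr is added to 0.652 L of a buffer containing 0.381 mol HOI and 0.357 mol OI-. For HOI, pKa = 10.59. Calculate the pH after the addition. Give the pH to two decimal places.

Added H+ converts OI- to HOI: HOI → 0.601 mol, OI- → 0.137 mol.
Henderson–Hasselbalch with mole ratio 0.137/0.601: pH = 10.59 + (-0.642)

pH = 9.95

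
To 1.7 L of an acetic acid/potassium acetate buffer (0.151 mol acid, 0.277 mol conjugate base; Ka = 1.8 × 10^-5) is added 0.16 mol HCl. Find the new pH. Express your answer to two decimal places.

pH = 4.32

Added H+ converts CH3COO- to CH3COOH: CH3COOH → 0.311 mol, CH3COO- → 0.117 mol.
pKa = −log(1.8 × 10^-5) = 4.745
pH = pKa + log([A⁻]/[HA]) = 4.745 + log(0.117/0.311) = 4.745 -0.425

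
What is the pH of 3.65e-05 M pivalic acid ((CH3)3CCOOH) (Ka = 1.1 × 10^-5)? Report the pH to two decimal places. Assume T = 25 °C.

(CH3)3CCOOH ⇌ (CH3)3CCOO- + H+
From the ICE table, Ka = [H+]²/(3.65e-05 − [H+]) = 1.1 × 10^-5.
The 5% rule fails; solving [H+]² + Ka·[H+] − Ka·C₀ = 0 exactly:
[H+] = (−Ka + √(Ka² + 4·Ka·C₀))/2 = 1.53 × 10^-5 M
pH = −log[H+] = −log(1.53 × 10^-5) = 4.82

pH = 4.82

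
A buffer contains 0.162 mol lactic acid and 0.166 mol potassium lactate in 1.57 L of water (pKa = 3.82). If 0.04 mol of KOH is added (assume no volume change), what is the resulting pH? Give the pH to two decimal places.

pH = 4.05

OH- converts CH3CH(OH)COOH to CH3CH(OH)COO-: CH3CH(OH)COOH → 0.122 mol, CH3CH(OH)COO- → 0.206 mol.
Henderson–Hasselbalch with mole ratio 0.206/0.122: pH = 3.82 + (+0.228)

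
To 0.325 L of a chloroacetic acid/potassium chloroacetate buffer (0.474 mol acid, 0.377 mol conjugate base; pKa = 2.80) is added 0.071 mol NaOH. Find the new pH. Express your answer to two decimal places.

OH- converts ClCH2COOH to ClCH2COO-: ClCH2COOH → 0.403 mol, ClCH2COO- → 0.448 mol.
pH = pKa + log(n_ClCH2COO-/n_ClCH2COOH) = 2.80 + log(0.448/0.403) = 2.80 + (+0.046)

pH = 2.85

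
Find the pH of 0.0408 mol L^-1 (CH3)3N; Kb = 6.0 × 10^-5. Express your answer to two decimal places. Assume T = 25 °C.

(CH3)3N + H2O ⇌ (CH3)3NH+ + OH-
Kb = [OH-]²/(0.0408 − [OH-]) = 6.0 × 10^-5
Neglecting [OH-] in the denominator: [OH-] = √(6.0 × 10^-5 × 0.0408) = 1.56 × 10^-3 M
pOH = −log(1.56 × 10^-3) = 2.81; pH = 14.00 − 2.81 = 11.19

pH = 11.19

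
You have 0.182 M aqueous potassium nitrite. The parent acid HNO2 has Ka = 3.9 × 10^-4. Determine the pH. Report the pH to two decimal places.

pH = 8.33

NO2- is the conjugate base of the weak acid HNO2.
Kb = Kw/Ka = 1.0×10^-14 / 3.9 × 10^-4 = 2.56 × 10^-11
Kb = [OH-]²/(0.182 − [OH-]) = 2.56 × 10^-11
Assume [OH-] ≪ 0.182: [OH-] ≈ √(2.56 × 10^-11 × 0.182) = 2.16 × 10^-6 M
Check: 0.0012% ionized — well under 5%, approximation valid.
pOH = −log(2.16 × 10^-6) = 5.67; pH = 14.00 − 5.67 = 8.33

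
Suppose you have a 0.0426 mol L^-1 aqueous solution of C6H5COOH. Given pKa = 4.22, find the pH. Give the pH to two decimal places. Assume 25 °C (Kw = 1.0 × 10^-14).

C6H5COOH ⇌ C6H5COO- + H+
Ka = 10^(−4.22) = 6.03 × 10^-5
From the ICE table, Ka = x²/(0.0426 − x) = 6.03 × 10^-5.
Neglecting x in the denominator: x = √(6.03 × 10^-5 × 0.0426) = 1.60 × 10^-3 M
Check: 3.8% ionized — well under 5%, approximation valid.
pH = −log(1.60 × 10^-3) = 2.80

pH = 2.80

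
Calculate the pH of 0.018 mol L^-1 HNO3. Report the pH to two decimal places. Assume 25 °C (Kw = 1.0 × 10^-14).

HNO3 is a strong acid and dissociates completely, so [H+] = 0.018 M.
pH = -log(0.018) = 1.74

pH = 1.74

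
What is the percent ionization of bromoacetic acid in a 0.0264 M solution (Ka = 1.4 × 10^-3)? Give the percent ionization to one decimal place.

BrCH2COOH ⇌ BrCH2COO- + H+; let x = [H+] at equilibrium.
Solve x² + 0.0014x − 3.7e-05 = 0 → x = 5.42 × 10^-3 M
% ionization = x/C₀ × 100% = 5.42 × 10^-3/0.0264 × 100% = 20.5%

20.5%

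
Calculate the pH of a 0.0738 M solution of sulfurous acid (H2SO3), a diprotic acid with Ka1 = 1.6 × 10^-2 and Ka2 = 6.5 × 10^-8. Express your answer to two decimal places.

Ka1 ≫ Ka2, so treat the first dissociation as the only significant source of H+.
Ka1 = x²/(0.0738 − x) = 1.6 × 10^-2
Solving the quadratic: x = (−Ka1 + √(Ka1² + 4·Ka1·C₀))/2 = 2.73 × 10^-2 M
pH = −log(2.73 × 10^-2) = 1.56

pH = 1.56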